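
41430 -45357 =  - 3927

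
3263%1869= 1394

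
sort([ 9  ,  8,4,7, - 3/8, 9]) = [ -3/8, 4,7,8, 9, 9]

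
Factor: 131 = 131^1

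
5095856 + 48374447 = 53470303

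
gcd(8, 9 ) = 1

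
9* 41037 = 369333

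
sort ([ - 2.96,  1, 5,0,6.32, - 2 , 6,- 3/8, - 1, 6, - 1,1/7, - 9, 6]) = [  -  9, - 2.96, - 2, - 1,  -  1,-3/8,0,1/7, 1 , 5,6, 6,6,6.32]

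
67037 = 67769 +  - 732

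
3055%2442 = 613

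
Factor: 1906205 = 5^1 * 7^1*107^1*509^1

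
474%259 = 215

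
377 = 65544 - 65167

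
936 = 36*26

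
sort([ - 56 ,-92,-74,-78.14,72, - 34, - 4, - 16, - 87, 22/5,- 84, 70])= [ - 92,-87, - 84, - 78.14,-74,-56, - 34 , - 16,-4,22/5,70, 72]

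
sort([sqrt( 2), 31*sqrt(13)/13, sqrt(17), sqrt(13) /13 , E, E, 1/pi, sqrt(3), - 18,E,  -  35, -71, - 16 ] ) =[ -71, - 35, - 18 , - 16, sqrt( 13)/13, 1/pi, sqrt(2), sqrt( 3), E, E, E,sqrt(17),  31*sqrt(13)/13 ]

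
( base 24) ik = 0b111000100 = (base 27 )GK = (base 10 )452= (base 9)552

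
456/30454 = 228/15227 =0.01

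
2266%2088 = 178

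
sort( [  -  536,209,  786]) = [ - 536,209 , 786]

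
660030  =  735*898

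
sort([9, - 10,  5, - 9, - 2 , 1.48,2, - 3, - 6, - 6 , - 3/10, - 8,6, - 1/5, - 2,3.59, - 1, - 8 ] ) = [ - 10, - 9, - 8, - 8, - 6 , - 6, - 3, - 2,  -  2, - 1, - 3/10, - 1/5,1.48,2,3.59 , 5,  6,9] 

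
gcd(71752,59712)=8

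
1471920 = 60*24532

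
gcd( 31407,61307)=1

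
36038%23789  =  12249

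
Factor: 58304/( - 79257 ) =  - 2^6*3^( - 1 )*29^(-1 ) = - 64/87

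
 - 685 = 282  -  967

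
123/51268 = 123/51268 = 0.00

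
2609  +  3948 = 6557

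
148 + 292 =440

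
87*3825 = 332775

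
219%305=219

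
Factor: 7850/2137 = 2^1 * 5^2 * 157^1*2137^(-1)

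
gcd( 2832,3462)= 6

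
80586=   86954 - 6368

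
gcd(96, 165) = 3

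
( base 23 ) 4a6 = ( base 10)2352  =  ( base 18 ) 74c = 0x930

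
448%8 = 0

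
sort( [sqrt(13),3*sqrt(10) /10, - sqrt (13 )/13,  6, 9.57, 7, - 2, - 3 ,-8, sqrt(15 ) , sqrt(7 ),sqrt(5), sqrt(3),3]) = [ - 8, - 3, - 2, - sqrt(13 ) /13, 3*sqrt(10 )/10, sqrt(3), sqrt(5) , sqrt(7) , 3,sqrt( 13 ), sqrt(15), 6,7, 9.57]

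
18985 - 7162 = 11823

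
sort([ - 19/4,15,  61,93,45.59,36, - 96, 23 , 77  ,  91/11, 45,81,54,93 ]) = [  -  96,-19/4,91/11,15, 23,36,45, 45.59,54, 61,77,81, 93,93 ]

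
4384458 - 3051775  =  1332683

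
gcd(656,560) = 16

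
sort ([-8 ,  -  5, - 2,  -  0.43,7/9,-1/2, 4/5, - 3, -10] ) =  [ - 10,  -  8,  -  5 , - 3,  -  2, - 1/2, -0.43,7/9,4/5]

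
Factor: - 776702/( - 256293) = 2^1*3^(  -  2)*28477^( - 1)*388351^1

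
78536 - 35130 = 43406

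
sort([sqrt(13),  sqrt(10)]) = [sqrt( 10 ), sqrt(13) ]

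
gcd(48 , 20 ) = 4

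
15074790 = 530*28443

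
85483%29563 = 26357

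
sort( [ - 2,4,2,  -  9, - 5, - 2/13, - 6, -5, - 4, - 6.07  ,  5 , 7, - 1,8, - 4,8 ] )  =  [  -  9 , - 6.07, - 6, - 5,- 5, - 4,  -  4, - 2, - 1, - 2/13,2, 4,5,7,8,  8 ] 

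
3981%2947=1034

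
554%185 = 184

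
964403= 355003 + 609400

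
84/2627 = 84/2627 = 0.03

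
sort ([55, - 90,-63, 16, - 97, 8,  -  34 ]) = [ - 97, - 90,-63,-34,8, 16, 55]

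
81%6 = 3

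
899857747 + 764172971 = 1664030718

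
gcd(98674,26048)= 2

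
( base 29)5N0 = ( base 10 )4872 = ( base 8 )11410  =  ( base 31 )525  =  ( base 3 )20200110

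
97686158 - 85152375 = 12533783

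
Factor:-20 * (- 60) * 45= 54000 = 2^4 * 3^3*5^3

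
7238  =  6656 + 582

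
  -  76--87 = 11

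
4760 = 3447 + 1313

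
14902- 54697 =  - 39795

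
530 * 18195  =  9643350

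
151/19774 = 151/19774 = 0.01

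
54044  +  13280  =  67324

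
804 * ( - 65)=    - 52260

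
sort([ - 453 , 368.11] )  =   [-453 , 368.11]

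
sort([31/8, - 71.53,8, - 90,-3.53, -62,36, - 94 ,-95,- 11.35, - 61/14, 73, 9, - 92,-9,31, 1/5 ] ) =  [ - 95, - 94,-92, - 90,  -  71.53, - 62, - 11.35, - 9, - 61/14, - 3.53, 1/5 , 31/8, 8, 9, 31, 36, 73 ]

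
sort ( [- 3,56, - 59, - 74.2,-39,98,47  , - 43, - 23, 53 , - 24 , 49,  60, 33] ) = [-74.2, - 59, - 43,-39, - 24, - 23, - 3,33,47,49,  53 , 56,60,98]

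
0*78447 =0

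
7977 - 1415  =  6562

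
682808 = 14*48772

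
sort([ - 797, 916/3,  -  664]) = [ - 797, - 664,  916/3 ]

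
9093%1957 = 1265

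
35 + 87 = 122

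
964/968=241/242 = 1.00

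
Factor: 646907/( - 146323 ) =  - 389^1*1663^1*146323^ (-1 )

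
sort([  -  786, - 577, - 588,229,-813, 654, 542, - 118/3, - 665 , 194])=[ - 813,-786, - 665, - 588, - 577, - 118/3,194,229,  542, 654]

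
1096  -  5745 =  - 4649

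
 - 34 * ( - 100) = 3400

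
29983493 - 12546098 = 17437395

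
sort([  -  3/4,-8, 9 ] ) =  [  -  8 , - 3/4,9 ] 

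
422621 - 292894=129727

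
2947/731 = 2947/731=4.03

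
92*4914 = 452088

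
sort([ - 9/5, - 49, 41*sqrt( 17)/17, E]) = [ - 49, - 9/5, E, 41*sqrt (17 ) /17] 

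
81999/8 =10249+7/8 = 10249.88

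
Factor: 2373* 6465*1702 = 26111139390 = 2^1*3^2*5^1 * 7^1*23^1*37^1*113^1*431^1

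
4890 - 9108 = - 4218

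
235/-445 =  - 1 + 42/89 = - 0.53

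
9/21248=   9/21248 = 0.00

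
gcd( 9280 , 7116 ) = 4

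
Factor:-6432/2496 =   -  2^(-1 )*  13^(  -  1)*67^1  =  - 67/26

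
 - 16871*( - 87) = 1467777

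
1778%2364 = 1778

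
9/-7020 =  - 1/780= - 0.00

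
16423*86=1412378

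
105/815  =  21/163= 0.13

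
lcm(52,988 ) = 988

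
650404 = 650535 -131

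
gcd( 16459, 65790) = 1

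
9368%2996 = 380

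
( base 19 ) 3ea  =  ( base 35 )13T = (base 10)1359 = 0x54F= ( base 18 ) 439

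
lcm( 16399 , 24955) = 573965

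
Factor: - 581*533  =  -309673=- 7^1*13^1* 41^1*83^1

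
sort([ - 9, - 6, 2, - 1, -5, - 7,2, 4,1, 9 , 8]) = [  -  9, - 7 , - 6, - 5, - 1, 1, 2,2 , 4, 8,9 ]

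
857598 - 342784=514814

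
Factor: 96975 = 3^2*5^2*431^1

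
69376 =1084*64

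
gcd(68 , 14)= 2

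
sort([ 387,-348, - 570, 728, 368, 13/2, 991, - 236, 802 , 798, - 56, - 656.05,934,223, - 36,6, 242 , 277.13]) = [ - 656.05, - 570, - 348,-236, - 56, - 36,  6,13/2,223, 242,277.13,368,387, 728,798,802,  934,991 ] 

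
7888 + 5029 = 12917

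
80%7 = 3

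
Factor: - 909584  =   - 2^4*13^1*4373^1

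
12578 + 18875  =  31453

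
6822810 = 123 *55470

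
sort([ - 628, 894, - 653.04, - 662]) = [  -  662, - 653.04,  -  628,894] 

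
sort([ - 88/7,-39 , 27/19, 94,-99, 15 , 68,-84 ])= [- 99,  -  84,-39, - 88/7,27/19 , 15,68, 94 ]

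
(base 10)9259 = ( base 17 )1f0b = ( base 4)2100223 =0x242b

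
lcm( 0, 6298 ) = 0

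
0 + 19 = 19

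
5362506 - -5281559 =10644065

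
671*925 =620675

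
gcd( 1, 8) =1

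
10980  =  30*366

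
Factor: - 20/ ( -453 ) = 2^2*3^( - 1)*5^1*151^(-1 )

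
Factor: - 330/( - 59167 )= 2^1*3^1*5^1 * 11^1*59167^ ( - 1 )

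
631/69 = 631/69 = 9.14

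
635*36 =22860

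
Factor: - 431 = -431^1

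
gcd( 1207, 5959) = 1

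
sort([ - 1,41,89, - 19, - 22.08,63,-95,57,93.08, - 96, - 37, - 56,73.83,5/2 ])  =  [ - 96, - 95, - 56 , - 37, - 22.08, - 19, - 1,5/2,  41, 57,63, 73.83, 89, 93.08 ] 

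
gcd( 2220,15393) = 3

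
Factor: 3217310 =2^1*5^1 * 193^1*1667^1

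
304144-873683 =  - 569539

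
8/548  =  2/137 = 0.01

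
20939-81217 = - 60278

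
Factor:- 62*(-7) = 434 = 2^1 * 7^1* 31^1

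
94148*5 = 470740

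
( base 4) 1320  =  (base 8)170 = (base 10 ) 120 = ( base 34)3I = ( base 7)231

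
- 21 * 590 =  - 12390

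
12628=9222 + 3406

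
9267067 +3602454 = 12869521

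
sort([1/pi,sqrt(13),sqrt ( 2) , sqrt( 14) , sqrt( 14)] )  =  [ 1/pi , sqrt(2), sqrt (13),  sqrt (14), sqrt(14)]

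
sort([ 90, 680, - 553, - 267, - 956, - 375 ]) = [ - 956,-553, - 375, - 267,  90,680]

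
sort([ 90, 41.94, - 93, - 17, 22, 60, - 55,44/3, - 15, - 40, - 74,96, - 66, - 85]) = [ -93,- 85, - 74, - 66, - 55,-40,- 17, - 15, 44/3 , 22, 41.94,  60, 90,96]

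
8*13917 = 111336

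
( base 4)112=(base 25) m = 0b10110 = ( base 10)22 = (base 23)M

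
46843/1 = 46843 = 46843.00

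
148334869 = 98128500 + 50206369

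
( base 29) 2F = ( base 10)73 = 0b1001001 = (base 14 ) 53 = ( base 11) 67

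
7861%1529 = 216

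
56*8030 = 449680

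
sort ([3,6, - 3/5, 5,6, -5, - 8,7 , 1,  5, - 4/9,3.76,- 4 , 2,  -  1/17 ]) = [-8, -5,-4, - 3/5, - 4/9 , - 1/17, 1 , 2,3, 3.76,5 , 5, 6,6,7] 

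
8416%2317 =1465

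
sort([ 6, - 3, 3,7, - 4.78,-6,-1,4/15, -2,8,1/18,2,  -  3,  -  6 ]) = [  -  6, - 6, - 4.78,-3, - 3, - 2, - 1,1/18,4/15,2, 3  ,  6,7,8 ]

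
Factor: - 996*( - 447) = 2^2 * 3^2*83^1 * 149^1 = 445212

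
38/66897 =38/66897 = 0.00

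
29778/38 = 783 + 12/19 = 783.63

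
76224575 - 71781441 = 4443134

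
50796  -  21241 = 29555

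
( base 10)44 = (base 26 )1I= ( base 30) 1e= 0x2c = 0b101100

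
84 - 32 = 52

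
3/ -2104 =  - 1 + 2101/2104 = - 0.00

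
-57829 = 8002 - 65831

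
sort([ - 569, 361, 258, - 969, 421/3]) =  [ - 969, -569,  421/3, 258, 361 ] 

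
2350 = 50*47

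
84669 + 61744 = 146413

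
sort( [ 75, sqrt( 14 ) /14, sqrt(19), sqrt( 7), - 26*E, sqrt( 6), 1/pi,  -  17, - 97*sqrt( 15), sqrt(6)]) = [  -  97*sqrt(15), - 26*E,- 17, sqrt ( 14)/14, 1/pi, sqrt(6), sqrt(6), sqrt (7 ),sqrt(19 ),75]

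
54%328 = 54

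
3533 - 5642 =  - 2109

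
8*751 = 6008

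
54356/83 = 54356/83 = 654.89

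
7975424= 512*15577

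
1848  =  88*21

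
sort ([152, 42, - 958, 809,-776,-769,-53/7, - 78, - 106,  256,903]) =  [-958,- 776, - 769, - 106,-78,-53/7,42,152,256 , 809,  903]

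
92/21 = 4+8/21 = 4.38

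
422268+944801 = 1367069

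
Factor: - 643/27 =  - 3^( - 3 ) *643^1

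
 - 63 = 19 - 82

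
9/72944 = 9/72944 = 0.00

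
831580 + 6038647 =6870227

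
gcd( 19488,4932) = 12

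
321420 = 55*5844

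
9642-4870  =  4772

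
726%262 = 202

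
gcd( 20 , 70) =10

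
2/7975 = 2/7975 = 0.00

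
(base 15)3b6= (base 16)34e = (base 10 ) 846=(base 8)1516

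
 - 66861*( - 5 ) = 334305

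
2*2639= 5278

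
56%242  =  56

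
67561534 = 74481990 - 6920456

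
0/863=0 = 0.00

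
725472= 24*30228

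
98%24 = 2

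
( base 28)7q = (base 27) 86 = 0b11011110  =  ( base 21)ac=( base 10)222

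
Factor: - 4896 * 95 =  - 465120 = - 2^5 * 3^2 * 5^1 * 17^1*19^1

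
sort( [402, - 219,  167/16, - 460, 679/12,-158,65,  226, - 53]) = [ - 460, - 219, - 158, - 53,167/16,679/12,65, 226, 402]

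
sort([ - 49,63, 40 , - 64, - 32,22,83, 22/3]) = [ -64 , - 49, - 32,  22/3, 22,40,63,83]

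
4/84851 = 4/84851  =  0.00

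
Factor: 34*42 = 1428 =2^2*3^1*7^1*17^1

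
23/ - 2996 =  - 1 + 2973/2996 = - 0.01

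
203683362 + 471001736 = 674685098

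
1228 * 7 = 8596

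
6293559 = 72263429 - 65969870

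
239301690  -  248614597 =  - 9312907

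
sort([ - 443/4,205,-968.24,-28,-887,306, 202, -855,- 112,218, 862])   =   [  -  968.24, - 887,-855, - 112,-443/4 ,-28, 202,205,218,306,862]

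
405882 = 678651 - 272769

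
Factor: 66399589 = 29^1*2289641^1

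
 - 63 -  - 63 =0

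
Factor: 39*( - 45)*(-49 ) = 85995 = 3^3*5^1*7^2*13^1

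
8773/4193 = 8773/4193 = 2.09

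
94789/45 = 2106 + 19/45= 2106.42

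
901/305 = 901/305=2.95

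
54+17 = 71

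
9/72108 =1/8012 = 0.00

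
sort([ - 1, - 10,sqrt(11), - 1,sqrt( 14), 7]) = [ - 10, - 1, - 1,sqrt( 11),sqrt( 14) , 7] 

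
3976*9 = 35784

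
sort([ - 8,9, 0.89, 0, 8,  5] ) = [  -  8,0, 0.89 , 5,  8, 9 ] 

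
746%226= 68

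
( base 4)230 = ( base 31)1d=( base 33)1b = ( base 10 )44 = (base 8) 54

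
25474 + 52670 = 78144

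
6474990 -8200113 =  - 1725123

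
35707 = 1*35707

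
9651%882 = 831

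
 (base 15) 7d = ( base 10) 118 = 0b1110110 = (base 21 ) 5d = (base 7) 226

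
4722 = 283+4439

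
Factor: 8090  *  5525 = 2^1 * 5^3 * 13^1*17^1 * 809^1= 44697250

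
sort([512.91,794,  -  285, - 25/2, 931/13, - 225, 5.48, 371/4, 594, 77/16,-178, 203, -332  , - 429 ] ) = [  -  429, - 332, - 285, - 225, - 178,-25/2,77/16,5.48,931/13, 371/4,203, 512.91,594, 794]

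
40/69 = 40/69 = 0.58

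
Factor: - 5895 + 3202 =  - 2693 =- 2693^1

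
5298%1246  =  314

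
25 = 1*25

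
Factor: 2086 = 2^1 * 7^1*149^1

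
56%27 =2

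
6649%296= 137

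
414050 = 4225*98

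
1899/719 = 2 + 461/719  =  2.64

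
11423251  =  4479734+6943517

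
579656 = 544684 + 34972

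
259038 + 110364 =369402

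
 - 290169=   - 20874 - 269295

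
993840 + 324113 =1317953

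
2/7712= 1/3856 = 0.00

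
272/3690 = 136/1845 = 0.07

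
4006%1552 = 902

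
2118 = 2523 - 405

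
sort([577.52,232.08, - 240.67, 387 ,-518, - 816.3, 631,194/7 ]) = [ - 816.3, - 518, - 240.67,194/7, 232.08 , 387, 577.52,631] 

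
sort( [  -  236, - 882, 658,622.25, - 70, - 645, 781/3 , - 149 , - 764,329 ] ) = [ - 882,-764, - 645, - 236,-149, - 70, 781/3,329, 622.25, 658]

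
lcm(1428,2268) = 38556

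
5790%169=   44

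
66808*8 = 534464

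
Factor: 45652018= 2^1*22826009^1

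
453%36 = 21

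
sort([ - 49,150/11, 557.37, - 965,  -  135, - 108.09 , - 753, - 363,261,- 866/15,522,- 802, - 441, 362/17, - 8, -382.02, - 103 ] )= [ -965 , - 802, - 753,-441,-382.02, - 363, - 135, - 108.09, - 103,-866/15, - 49, - 8,150/11,362/17, 261,522  ,  557.37] 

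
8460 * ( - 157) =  - 1328220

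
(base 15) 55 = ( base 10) 80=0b1010000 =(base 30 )2k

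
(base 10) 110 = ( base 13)86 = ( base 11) A0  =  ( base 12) 92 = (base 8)156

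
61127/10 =6112 + 7/10 = 6112.70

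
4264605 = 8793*485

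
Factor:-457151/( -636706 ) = 2^( - 1 )*7^(-2 )*73^(  -  1)*89^( - 1)*457151^1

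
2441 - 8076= - 5635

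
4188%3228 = 960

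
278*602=167356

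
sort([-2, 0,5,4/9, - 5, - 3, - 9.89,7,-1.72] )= [ - 9.89, - 5, - 3, - 2 , - 1.72,  0 , 4/9, 5,  7 ] 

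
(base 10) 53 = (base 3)1222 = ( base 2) 110101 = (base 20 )2d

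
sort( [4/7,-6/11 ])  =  [ - 6/11, 4/7 ]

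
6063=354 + 5709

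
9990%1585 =480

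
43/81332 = 43/81332 = 0.00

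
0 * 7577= 0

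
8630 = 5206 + 3424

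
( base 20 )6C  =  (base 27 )4o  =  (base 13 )a2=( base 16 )84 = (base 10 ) 132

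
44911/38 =1181+33/38=1181.87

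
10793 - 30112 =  - 19319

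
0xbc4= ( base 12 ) 18B0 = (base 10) 3012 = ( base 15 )D5C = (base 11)2299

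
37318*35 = 1306130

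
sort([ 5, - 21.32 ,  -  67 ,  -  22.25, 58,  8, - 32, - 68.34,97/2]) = [ - 68.34, - 67, - 32 , - 22.25, - 21.32 , 5,  8, 97/2, 58]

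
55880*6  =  335280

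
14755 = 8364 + 6391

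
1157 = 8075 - 6918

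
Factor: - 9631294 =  - 2^1 * 4815647^1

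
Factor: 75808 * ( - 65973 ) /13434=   -  2^4*23^1*103^1*2239^( -1)*21991^1 = - 833546864/2239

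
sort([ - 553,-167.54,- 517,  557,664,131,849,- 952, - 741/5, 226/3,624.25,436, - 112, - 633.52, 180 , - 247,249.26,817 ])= [ - 952,-633.52,-553, -517,-247, - 167.54, - 741/5, - 112,226/3, 131, 180,249.26,  436,557, 624.25,664, 817,849] 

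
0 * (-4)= 0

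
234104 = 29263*8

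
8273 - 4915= 3358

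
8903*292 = 2599676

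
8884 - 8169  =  715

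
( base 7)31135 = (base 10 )7621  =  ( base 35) 67Q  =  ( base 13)3613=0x1DC5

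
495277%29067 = 1138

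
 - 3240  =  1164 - 4404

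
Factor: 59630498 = 2^1*47^1*634367^1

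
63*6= 378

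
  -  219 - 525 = -744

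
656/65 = 656/65 =10.09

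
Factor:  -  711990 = -2^1 * 3^5*5^1 * 293^1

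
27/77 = 27/77 = 0.35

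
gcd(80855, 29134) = 1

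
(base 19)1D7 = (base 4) 21213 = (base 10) 615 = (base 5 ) 4430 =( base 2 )1001100111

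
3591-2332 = 1259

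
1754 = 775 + 979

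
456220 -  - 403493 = 859713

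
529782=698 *759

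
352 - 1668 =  - 1316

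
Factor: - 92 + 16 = - 76 = -2^2* 19^1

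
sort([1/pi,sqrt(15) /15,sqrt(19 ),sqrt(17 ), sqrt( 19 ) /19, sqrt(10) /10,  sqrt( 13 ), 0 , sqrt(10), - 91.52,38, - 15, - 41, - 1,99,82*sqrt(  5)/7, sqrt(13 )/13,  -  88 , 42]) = [  -  91.52,  -  88, - 41,-15, - 1, 0, sqrt(19) /19, sqrt(15) /15,sqrt( 13)/13,sqrt(10)/10, 1/pi, sqrt ( 10),  sqrt(13), sqrt ( 17),sqrt( 19), 82*sqrt(5 ) /7, 38 , 42,99]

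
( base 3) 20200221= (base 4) 1030111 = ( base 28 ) 66D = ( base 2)1001100010101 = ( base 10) 4885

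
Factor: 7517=7517^1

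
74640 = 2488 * 30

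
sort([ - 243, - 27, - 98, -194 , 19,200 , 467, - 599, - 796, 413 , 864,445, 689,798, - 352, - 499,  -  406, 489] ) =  [ - 796, - 599, - 499, - 406,- 352, - 243,-194,- 98, - 27,19, 200,413,  445,467,489,  689, 798, 864]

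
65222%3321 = 2123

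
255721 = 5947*43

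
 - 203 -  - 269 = 66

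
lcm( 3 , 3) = 3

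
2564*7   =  17948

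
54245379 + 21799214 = 76044593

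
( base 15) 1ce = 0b110100011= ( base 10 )419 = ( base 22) j1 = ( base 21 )jk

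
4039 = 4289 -250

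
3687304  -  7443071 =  - 3755767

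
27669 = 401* 69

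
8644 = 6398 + 2246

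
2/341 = 2/341 = 0.01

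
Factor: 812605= 5^1 *331^1 * 491^1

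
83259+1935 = 85194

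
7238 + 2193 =9431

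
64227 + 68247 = 132474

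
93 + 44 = 137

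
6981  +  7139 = 14120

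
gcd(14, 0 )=14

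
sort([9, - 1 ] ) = [ - 1,9]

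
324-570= - 246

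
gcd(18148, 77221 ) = 1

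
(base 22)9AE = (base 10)4590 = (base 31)4O2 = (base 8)10756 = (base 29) 5d8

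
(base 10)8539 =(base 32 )8ar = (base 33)7RP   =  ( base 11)6463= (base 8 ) 20533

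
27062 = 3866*7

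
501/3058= 501/3058 = 0.16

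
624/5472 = 13/114 = 0.11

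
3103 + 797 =3900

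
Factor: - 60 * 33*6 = -2^3 * 3^3*5^1 * 11^1= -11880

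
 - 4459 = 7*(  -  637) 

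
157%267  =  157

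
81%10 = 1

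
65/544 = 65/544 = 0.12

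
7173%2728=1717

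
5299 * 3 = 15897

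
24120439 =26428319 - 2307880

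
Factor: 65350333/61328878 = 2^( - 1)*13^( - 1) * 101^1* 103^( - 1)*22901^ ( - 1)*647033^1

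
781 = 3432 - 2651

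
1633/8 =204 + 1/8  =  204.12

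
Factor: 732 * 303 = 2^2*3^2*61^1*101^1= 221796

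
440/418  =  1+1/19 = 1.05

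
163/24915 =163/24915=0.01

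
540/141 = 3 + 39/47  =  3.83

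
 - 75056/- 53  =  75056/53= 1416.15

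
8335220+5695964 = 14031184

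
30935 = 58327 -27392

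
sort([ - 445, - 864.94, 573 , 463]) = [ - 864.94,-445,463, 573]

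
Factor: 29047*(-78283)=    - 2273886301  =  -31^1*937^1*78283^1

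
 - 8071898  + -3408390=-11480288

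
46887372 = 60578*774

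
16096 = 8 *2012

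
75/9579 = 25/3193 = 0.01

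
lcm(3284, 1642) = 3284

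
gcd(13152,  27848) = 8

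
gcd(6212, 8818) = 2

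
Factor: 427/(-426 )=-2^ ( - 1)*3^ (-1 ) * 7^1*61^1*71^ ( - 1 ) 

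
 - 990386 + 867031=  - 123355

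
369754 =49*7546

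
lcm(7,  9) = 63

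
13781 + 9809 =23590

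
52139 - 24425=27714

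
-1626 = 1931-3557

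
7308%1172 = 276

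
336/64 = 21/4 = 5.25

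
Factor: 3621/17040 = 17/80 = 2^( - 4 )*5^( -1)*17^1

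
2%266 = 2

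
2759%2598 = 161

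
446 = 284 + 162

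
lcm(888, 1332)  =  2664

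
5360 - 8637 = - 3277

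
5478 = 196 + 5282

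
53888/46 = 26944/23  =  1171.48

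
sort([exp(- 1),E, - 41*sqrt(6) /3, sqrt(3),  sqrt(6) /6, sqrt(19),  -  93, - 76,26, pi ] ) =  [  -  93, - 76, - 41 * sqrt( 6 )/3, exp(-1 ), sqrt ( 6)/6, sqrt(3 ) , E, pi,sqrt( 19),  26] 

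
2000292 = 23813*84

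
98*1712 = 167776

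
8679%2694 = 597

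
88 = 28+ 60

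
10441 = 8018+2423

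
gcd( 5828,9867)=1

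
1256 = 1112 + 144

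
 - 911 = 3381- 4292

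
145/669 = 145/669 = 0.22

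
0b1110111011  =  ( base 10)955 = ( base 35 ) ra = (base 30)11P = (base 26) 1aj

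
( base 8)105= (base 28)2D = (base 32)25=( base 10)69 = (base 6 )153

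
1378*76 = 104728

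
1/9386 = 1/9386 =0.00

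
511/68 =511/68  =  7.51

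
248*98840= 24512320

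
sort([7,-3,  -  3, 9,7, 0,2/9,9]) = [-3, - 3, 0,2/9,7, 7,9 , 9 ]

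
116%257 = 116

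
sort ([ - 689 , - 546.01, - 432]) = [ -689, - 546.01, - 432 ] 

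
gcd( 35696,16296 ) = 776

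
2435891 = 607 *4013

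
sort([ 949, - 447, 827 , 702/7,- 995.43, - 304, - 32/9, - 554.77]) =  [ - 995.43, - 554.77 ,- 447, - 304, - 32/9, 702/7, 827, 949 ]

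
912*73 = 66576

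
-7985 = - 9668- - 1683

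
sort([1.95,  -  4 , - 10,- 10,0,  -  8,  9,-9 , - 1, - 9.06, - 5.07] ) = [ - 10,- 10 , -9.06 , - 9, - 8, - 5.07, - 4, - 1, 0,1.95, 9] 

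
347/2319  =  347/2319  =  0.15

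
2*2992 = 5984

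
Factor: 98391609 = 3^2*10932401^1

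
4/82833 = 4/82833 = 0.00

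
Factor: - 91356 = -2^2*3^1 * 23^1*331^1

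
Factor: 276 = 2^2*3^1*23^1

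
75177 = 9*8353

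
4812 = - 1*(  -  4812)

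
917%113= 13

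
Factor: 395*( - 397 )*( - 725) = 5^3*29^1*79^1*397^1 = 113690875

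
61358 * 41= 2515678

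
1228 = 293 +935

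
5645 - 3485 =2160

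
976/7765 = 976/7765 = 0.13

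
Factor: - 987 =- 3^1*7^1*47^1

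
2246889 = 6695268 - 4448379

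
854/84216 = 427/42108 = 0.01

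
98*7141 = 699818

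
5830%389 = 384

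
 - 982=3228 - 4210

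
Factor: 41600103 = 3^1*587^1*23623^1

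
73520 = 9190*8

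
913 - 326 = 587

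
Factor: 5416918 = 2^1*13^1*53^1*3931^1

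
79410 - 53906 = 25504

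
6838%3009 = 820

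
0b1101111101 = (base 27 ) 162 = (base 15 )3e8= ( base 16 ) 37d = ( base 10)893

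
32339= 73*443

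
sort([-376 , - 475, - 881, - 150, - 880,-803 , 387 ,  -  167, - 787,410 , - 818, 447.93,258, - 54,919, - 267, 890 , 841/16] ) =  [ - 881, - 880, - 818,-803, - 787, - 475, - 376, - 267,  -  167, - 150, - 54, 841/16,258, 387, 410 , 447.93, 890,919 ]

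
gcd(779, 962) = 1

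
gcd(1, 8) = 1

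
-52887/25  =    -  52887/25 =- 2115.48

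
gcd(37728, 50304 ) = 12576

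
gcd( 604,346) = 2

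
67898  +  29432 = 97330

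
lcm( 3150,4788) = 119700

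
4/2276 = 1/569  =  0.00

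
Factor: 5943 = 3^1* 7^1*283^1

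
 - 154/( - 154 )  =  1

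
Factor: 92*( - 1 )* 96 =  - 8832 = -2^7*3^1*23^1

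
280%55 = 5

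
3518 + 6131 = 9649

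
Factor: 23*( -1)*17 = -17^1*23^1 = - 391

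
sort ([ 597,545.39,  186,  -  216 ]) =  [ - 216, 186,545.39,  597 ]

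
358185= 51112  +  307073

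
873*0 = 0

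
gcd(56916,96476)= 4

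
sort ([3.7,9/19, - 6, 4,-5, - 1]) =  [ - 6 ,  -  5 , - 1, 9/19,3.7, 4]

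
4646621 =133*34937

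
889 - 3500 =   -  2611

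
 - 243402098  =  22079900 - 265481998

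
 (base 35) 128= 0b10100010111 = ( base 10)1303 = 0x517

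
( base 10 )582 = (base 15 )28c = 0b1001000110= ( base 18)1e6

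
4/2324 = 1/581 = 0.00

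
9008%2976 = 80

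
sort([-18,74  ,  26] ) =[ - 18, 26, 74 ] 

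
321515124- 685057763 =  - 363542639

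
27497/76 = 27497/76 = 361.80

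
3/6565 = 3/6565=0.00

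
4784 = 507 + 4277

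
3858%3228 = 630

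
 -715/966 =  - 1 + 251/966 =- 0.74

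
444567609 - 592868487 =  - 148300878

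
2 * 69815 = 139630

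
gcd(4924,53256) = 4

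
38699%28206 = 10493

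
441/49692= 147/16564 = 0.01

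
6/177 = 2/59  =  0.03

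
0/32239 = 0 = 0.00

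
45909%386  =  361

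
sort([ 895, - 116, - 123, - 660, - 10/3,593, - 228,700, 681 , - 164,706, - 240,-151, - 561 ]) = [ - 660, - 561, - 240, - 228, - 164, - 151, - 123, - 116,- 10/3,593, 681,700, 706,895 ]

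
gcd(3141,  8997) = 3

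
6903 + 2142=9045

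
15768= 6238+9530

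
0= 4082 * 0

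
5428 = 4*1357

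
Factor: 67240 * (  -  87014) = -2^4*5^1 * 41^2*139^1*313^1 =- 5850821360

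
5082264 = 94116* 54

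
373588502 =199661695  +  173926807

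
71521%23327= 1540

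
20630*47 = 969610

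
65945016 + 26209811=92154827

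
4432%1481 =1470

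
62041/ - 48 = -1293 + 23/48 = -1292.52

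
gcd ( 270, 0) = 270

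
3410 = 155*22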